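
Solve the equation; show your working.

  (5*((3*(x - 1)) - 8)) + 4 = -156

Step 1. [(5*((3*(x - 1)) - 8)) + 4 = -156] peel the +4: subtract 4 from each side. So sub: 5*((3*(x - 1)) - 8) = -160.
Step 2. [5*((3*(x - 1)) - 8) = -160] 5 out front; divide by 5, so div: (3*(x - 1)) - 8 = -32.
Step 3. [(3*(x - 1)) - 8 = -32] -8 is outermost — add 8 both sides. So sub: 3*(x - 1) = -24.
Step 4. [3*(x - 1) = -24] 3 out front; divide by 3, so div: x - 1 = -8.
Step 5. [x - 1 = -8] the outer -1 inverts by adding 1 ⇒ sub: x = -7.

Answer: x ∈ {-7}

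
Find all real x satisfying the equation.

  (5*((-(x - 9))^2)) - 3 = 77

Step 1. [(5*((-(x - 9))^2)) - 3 = 77] 3 comes off first (add 3). So sub: 5*((-(x - 9))^2) = 80.
Step 2. [5*((-(x - 9))^2) = 80] divide by the outer 5. So div: (-(x - 9))^2 = 16.
Step 3. [(-(x - 9))^2 = 16] 16 ≥ 0, LHS is (·)² — take ±√, so sqrt: -(x - 9) = 4 or -4.
Step 4. [-(x - 9) = 4 or -4] LHS negated; negate both sides ⇒ neg: x - 9 = -4 or 4.
Step 5. [x - 9 = -4 or 4] peel the -9: add 9 from each side ⇒ sub: x = 5 or 13.

Answer: x ∈ {5, 13}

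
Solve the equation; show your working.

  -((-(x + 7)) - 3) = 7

Step 1. [-((-(x + 7)) - 3) = 7] leading − — multiply by −1 ⇒ neg: (-(x + 7)) - 3 = -7.
Step 2. [(-(x + 7)) - 3 = -7] the outer -3 inverts by adding 3 ⇒ sub: -(x + 7) = -4.
Step 3. [-(x + 7) = -4] LHS negated; negate both sides, so neg: x + 7 = 4.
Step 4. [x + 7 = 4] peel the +7: subtract 7 from each side. So sub: x = -3.

Answer: x ∈ {-3}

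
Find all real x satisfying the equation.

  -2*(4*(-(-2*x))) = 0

Step 1. [-2*(4*(-(-2*x))) = 0] divide by the outer -2 ⇒ div: 4*(-(-2*x)) = 0.
Step 2. [4*(-(-2*x)) = 0] leading coefficient 4: divide by 4, so div: -(-2*x) = 0.
Step 3. [-(-2*x) = 0] flip signs both sides. So neg: -2*x = 0.
Step 4. [-2*x = 0] -2 out front; divide by -2. So div: x = 0.

Answer: x ∈ {0}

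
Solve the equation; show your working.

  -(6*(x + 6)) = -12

Step 1. [-(6*(x + 6)) = -12] LHS negated; negate both sides. So neg: 6*(x + 6) = 12.
Step 2. [6*(x + 6) = 12] leading coefficient 6: divide by 6. So div: x + 6 = 2.
Step 3. [x + 6 = 2] +6 is outermost — subtract 6 both sides. So sub: x = -4.

Answer: x ∈ {-4}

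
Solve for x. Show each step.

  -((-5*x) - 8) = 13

Step 1. [-((-5*x) - 8) = 13] LHS negated; negate both sides. So neg: (-5*x) - 8 = -13.
Step 2. [(-5*x) - 8 = -13] 8 comes off first (add 8), so sub: -5*x = -5.
Step 3. [-5*x = -5] -5·(inner) — divide through by -5. So div: x = 1.

Answer: x ∈ {1}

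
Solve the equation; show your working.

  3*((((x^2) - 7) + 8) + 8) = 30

Step 1. [3*((((x^2) - 7) + 8) + 8) = 30] divide by the outer 3 ⇒ div: (((x^2) - 7) + 8) + 8 = 10.
Step 2. [(((x^2) - 7) + 8) + 8 = 10] the outer +8 inverts by subtracting 8. So sub: ((x^2) - 7) + 8 = 2.
Step 3. [((x^2) - 7) + 8 = 2] +8 is outermost — subtract 8 both sides, so sub: (x^2) - 7 = -6.
Step 4. [(x^2) - 7 = -6] peel the -7: add 7 from each side. So sub: x^2 = 1.
Step 5. [x^2 = 1] √ both sides: 1 ≥ 0 gives two branches, so sqrt: x = 1 or -1.

Answer: x ∈ {-1, 1}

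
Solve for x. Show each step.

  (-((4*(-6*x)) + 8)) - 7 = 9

Step 1. [(-((4*(-6*x)) + 8)) - 7 = 9] peel the -7: add 7 from each side ⇒ sub: -((4*(-6*x)) + 8) = 16.
Step 2. [-((4*(-6*x)) + 8) = 16] leading − — multiply by −1 ⇒ neg: (4*(-6*x)) + 8 = -16.
Step 3. [(4*(-6*x)) + 8 = -16] common factor 4 (LHS and -16) — divide through. So factor: (-6*x) + 2 = -4.
Step 4. [(-6*x) + 2 = -4] peel the +2: subtract 2 from each side ⇒ sub: -6*x = -6.
Step 5. [-6*x = -6] leading coefficient -6: divide by -6, so div: x = 1.

Answer: x ∈ {1}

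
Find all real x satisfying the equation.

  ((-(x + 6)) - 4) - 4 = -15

Step 1. [((-(x + 6)) - 4) - 4 = -15] -4 is outermost — add 4 both sides, so sub: (-(x + 6)) - 4 = -11.
Step 2. [(-(x + 6)) - 4 = -11] add 4: x sits inside (… - 4) ⇒ sub: -(x + 6) = -7.
Step 3. [-(x + 6) = -7] LHS negated; negate both sides. So neg: x + 6 = 7.
Step 4. [x + 6 = 7] peel the +6: subtract 6 from each side. So sub: x = 1.

Answer: x ∈ {1}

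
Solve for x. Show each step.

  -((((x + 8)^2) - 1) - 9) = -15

Step 1. [-((((x + 8)^2) - 1) - 9) = -15] LHS negated; negate both sides ⇒ neg: (((x + 8)^2) - 1) - 9 = 15.
Step 2. [(((x + 8)^2) - 1) - 9 = 15] 9 comes off first (add 9), so sub: ((x + 8)^2) - 1 = 24.
Step 3. [((x + 8)^2) - 1 = 24] the outer -1 inverts by adding 1, so sub: (x + 8)^2 = 25.
Step 4. [(x + 8)^2 = 25] LHS squared, RHS 25 ≥ 0: apply √ (±). So sqrt: x + 8 = 5 or -5.
Step 5. [x + 8 = 5 or -5] 8 comes off first (subtract 8). So sub: x = -3 or -13.

Answer: x ∈ {-13, -3}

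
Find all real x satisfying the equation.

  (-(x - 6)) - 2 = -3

Step 1. [(-(x - 6)) - 2 = -3] add 2: x sits inside (… - 2) ⇒ sub: -(x - 6) = -1.
Step 2. [-(x - 6) = -1] LHS negated; negate both sides, so neg: x - 6 = 1.
Step 3. [x - 6 = 1] add 6: x sits inside (… - 6), so sub: x = 7.

Answer: x ∈ {7}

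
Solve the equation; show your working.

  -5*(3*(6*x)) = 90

Step 1. [-5*(3*(6*x)) = 90] -5·(inner) — divide through by -5. So div: 3*(6*x) = -18.
Step 2. [3*(6*x) = -18] leading coefficient 3: divide by 3, so div: 6*x = -6.
Step 3. [6*x = -6] 6 out front; divide by 6 ⇒ div: x = -1.

Answer: x ∈ {-1}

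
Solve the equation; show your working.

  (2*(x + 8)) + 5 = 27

Step 1. [(2*(x + 8)) + 5 = 27] +5 is outermost — subtract 5 both sides. So sub: 2*(x + 8) = 22.
Step 2. [2*(x + 8) = 22] 2 out front; divide by 2, so div: x + 8 = 11.
Step 3. [x + 8 = 11] the outer +8 inverts by subtracting 8. So sub: x = 3.

Answer: x ∈ {3}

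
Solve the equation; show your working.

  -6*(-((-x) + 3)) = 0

Step 1. [-6*(-((-x) + 3)) = 0] -6 out front; divide by -6, so div: -((-x) + 3) = 0.
Step 2. [-((-x) + 3) = 0] flip signs both sides ⇒ neg: (-x) + 3 = 0.
Step 3. [(-x) + 3 = 0] peel the +3: subtract 3 from each side, so sub: -x = -3.
Step 4. [-x = -3] leading − — multiply by −1. So neg: x = 3.

Answer: x ∈ {3}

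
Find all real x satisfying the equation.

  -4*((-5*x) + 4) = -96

Step 1. [-4*((-5*x) + 4) = -96] -4 out front; divide by -4, so div: (-5*x) + 4 = 24.
Step 2. [(-5*x) + 4 = 24] +4 is outermost — subtract 4 both sides. So sub: -5*x = 20.
Step 3. [-5*x = 20] divide by the outer -5 ⇒ div: x = -4.

Answer: x ∈ {-4}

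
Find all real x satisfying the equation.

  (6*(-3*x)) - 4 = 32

Step 1. [(6*(-3*x)) - 4 = 32] 4 comes off first (add 4), so sub: 6*(-3*x) = 36.
Step 2. [6*(-3*x) = 36] divide by the outer 6, so div: -3*x = 6.
Step 3. [-3*x = 6] divide by the outer -3 ⇒ div: x = -2.

Answer: x ∈ {-2}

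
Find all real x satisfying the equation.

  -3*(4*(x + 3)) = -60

Step 1. [-3*(4*(x + 3)) = -60] leading coefficient -3: divide by -3. So div: 4*(x + 3) = 20.
Step 2. [4*(x + 3) = 20] leading coefficient 4: divide by 4. So div: x + 3 = 5.
Step 3. [x + 3 = 5] +3 is outermost — subtract 3 both sides ⇒ sub: x = 2.

Answer: x ∈ {2}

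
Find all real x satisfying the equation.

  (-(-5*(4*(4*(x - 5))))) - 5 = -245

Step 1. [(-(-5*(4*(4*(x - 5))))) - 5 = -245] -5 is outermost — add 5 both sides ⇒ sub: -(-5*(4*(4*(x - 5)))) = -240.
Step 2. [-(-5*(4*(4*(x - 5)))) = -240] LHS negated; negate both sides ⇒ neg: -5*(4*(4*(x - 5))) = 240.
Step 3. [-5*(4*(4*(x - 5))) = 240] divide by the outer -5, so div: 4*(4*(x - 5)) = -48.
Step 4. [4*(4*(x - 5)) = -48] 4·(inner) — divide through by 4 ⇒ div: 4*(x - 5) = -12.
Step 5. [4*(x - 5) = -12] 4·(inner) — divide through by 4, so div: x - 5 = -3.
Step 6. [x - 5 = -3] 5 comes off first (add 5) ⇒ sub: x = 2.

Answer: x ∈ {2}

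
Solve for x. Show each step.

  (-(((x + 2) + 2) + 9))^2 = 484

Step 1. [(-(((x + 2) + 2) + 9))^2 = 484] LHS squared, RHS 484 ≥ 0: apply √ (±) ⇒ sqrt: -(((x + 2) + 2) + 9) = 22 or -22.
Step 2. [-(((x + 2) + 2) + 9) = 22 or -22] flip signs both sides, so neg: ((x + 2) + 2) + 9 = -22 or 22.
Step 3. [((x + 2) + 2) + 9 = -22 or 22] peel the +9: subtract 9 from each side ⇒ sub: (x + 2) + 2 = -31 or 13.
Step 4. [(x + 2) + 2 = -31 or 13] peel the +2: subtract 2 from each side, so sub: x + 2 = -33 or 11.
Step 5. [x + 2 = -33 or 11] peel the +2: subtract 2 from each side, so sub: x = -35 or 9.

Answer: x ∈ {-35, 9}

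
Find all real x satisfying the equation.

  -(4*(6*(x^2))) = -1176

Step 1. [-(4*(6*(x^2))) = -1176] flip signs both sides, so neg: 4*(6*(x^2)) = 1176.
Step 2. [4*(6*(x^2)) = 1176] 4 out front; divide by 4, so div: 6*(x^2) = 294.
Step 3. [6*(x^2) = 294] LHS = 6·(…); ÷6 both sides ⇒ div: x^2 = 49.
Step 4. [x^2 = 49] LHS squared, RHS 49 ≥ 0: apply √ (±). So sqrt: x = 7 or -7.

Answer: x ∈ {-7, 7}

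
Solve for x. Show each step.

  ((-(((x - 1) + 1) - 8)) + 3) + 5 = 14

Step 1. [((-(((x - 1) + 1) - 8)) + 3) + 5 = 14] peel the +5: subtract 5 from each side ⇒ sub: (-(((x - 1) + 1) - 8)) + 3 = 9.
Step 2. [(-(((x - 1) + 1) - 8)) + 3 = 9] 3 comes off first (subtract 3) ⇒ sub: -(((x - 1) + 1) - 8) = 6.
Step 3. [-(((x - 1) + 1) - 8) = 6] leading − — multiply by −1 ⇒ neg: ((x - 1) + 1) - 8 = -6.
Step 4. [((x - 1) + 1) - 8 = -6] -8 is outermost — add 8 both sides. So sub: (x - 1) + 1 = 2.
Step 5. [(x - 1) + 1 = 2] the outer +1 inverts by subtracting 1, so sub: x - 1 = 1.
Step 6. [x - 1 = 1] 1 comes off first (add 1) ⇒ sub: x = 2.

Answer: x ∈ {2}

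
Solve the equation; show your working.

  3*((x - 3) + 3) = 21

Step 1. [3*((x - 3) + 3) = 21] divide by the outer 3, so div: (x - 3) + 3 = 7.
Step 2. [(x - 3) + 3 = 7] subtract 3: x sits inside (… + 3) ⇒ sub: x - 3 = 4.
Step 3. [x - 3 = 4] peel the -3: add 3 from each side ⇒ sub: x = 7.

Answer: x ∈ {7}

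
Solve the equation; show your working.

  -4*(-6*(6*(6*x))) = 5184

Step 1. [-4*(-6*(6*(6*x))) = 5184] divide by the outer -4. So div: -6*(6*(6*x)) = -1296.
Step 2. [-6*(6*(6*x)) = -1296] divide by the outer -6 ⇒ div: 6*(6*x) = 216.
Step 3. [6*(6*x) = 216] leading coefficient 6: divide by 6, so div: 6*x = 36.
Step 4. [6*x = 36] leading coefficient 6: divide by 6. So div: x = 6.

Answer: x ∈ {6}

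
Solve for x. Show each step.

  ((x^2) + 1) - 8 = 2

Step 1. [((x^2) + 1) - 8 = 2] the outer -8 inverts by adding 8. So sub: (x^2) + 1 = 10.
Step 2. [(x^2) + 1 = 10] 1 comes off first (subtract 1), so sub: x^2 = 9.
Step 3. [x^2 = 9] LHS squared, RHS 9 ≥ 0: apply √ (±). So sqrt: x = 3 or -3.

Answer: x ∈ {-3, 3}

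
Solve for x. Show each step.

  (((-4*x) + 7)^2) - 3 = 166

Step 1. [(((-4*x) + 7)^2) - 3 = 166] 3 comes off first (add 3), so sub: ((-4*x) + 7)^2 = 169.
Step 2. [((-4*x) + 7)^2 = 169] 169 ≥ 0, LHS is (·)² — take ±√. So sqrt: (-4*x) + 7 = 13 or -13.
Step 3. [(-4*x) + 7 = 13 or -13] 7 comes off first (subtract 7), so sub: -4*x = 6 or -20.
Step 4. [-4*x = 6 or -20] -4 out front; divide by -4. So div: x = -3/2 or 5.

Answer: x ∈ {-3/2, 5}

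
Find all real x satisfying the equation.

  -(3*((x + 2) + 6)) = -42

Step 1. [-(3*((x + 2) + 6)) = -42] LHS negated; negate both sides ⇒ neg: 3*((x + 2) + 6) = 42.
Step 2. [3*((x + 2) + 6) = 42] 3 out front; divide by 3 ⇒ div: (x + 2) + 6 = 14.
Step 3. [(x + 2) + 6 = 14] +6 is outermost — subtract 6 both sides. So sub: x + 2 = 8.
Step 4. [x + 2 = 8] +2 is outermost — subtract 2 both sides. So sub: x = 6.

Answer: x ∈ {6}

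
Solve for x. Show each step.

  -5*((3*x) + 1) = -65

Step 1. [-5*((3*x) + 1) = -65] leading coefficient -5: divide by -5 ⇒ div: (3*x) + 1 = 13.
Step 2. [(3*x) + 1 = 13] subtract 1: x sits inside (… + 1) ⇒ sub: 3*x = 12.
Step 3. [3*x = 12] 3 out front; divide by 3. So div: x = 4.

Answer: x ∈ {4}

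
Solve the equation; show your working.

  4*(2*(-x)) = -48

Step 1. [4*(2*(-x)) = -48] 4·(inner) — divide through by 4. So div: 2*(-x) = -12.
Step 2. [2*(-x) = -12] 2 out front; divide by 2, so div: -x = -6.
Step 3. [-x = -6] LHS negated; negate both sides, so neg: x = 6.

Answer: x ∈ {6}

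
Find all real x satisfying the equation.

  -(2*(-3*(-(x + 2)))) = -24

Step 1. [-(2*(-3*(-(x + 2)))) = -24] LHS negated; negate both sides. So neg: 2*(-3*(-(x + 2))) = 24.
Step 2. [2*(-3*(-(x + 2))) = 24] divide by the outer 2 ⇒ div: -3*(-(x + 2)) = 12.
Step 3. [-3*(-(x + 2)) = 12] LHS = -3·(…); ÷-3 both sides, so div: -(x + 2) = -4.
Step 4. [-(x + 2) = -4] leading − — multiply by −1. So neg: x + 2 = 4.
Step 5. [x + 2 = 4] +2 is outermost — subtract 2 both sides, so sub: x = 2.

Answer: x ∈ {2}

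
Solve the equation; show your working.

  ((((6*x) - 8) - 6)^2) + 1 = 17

Step 1. [((((6*x) - 8) - 6)^2) + 1 = 17] +1 is outermost — subtract 1 both sides, so sub: (((6*x) - 8) - 6)^2 = 16.
Step 2. [(((6*x) - 8) - 6)^2 = 16] 16 ≥ 0, LHS is (·)² — take ±√, so sqrt: ((6*x) - 8) - 6 = 4 or -4.
Step 3. [((6*x) - 8) - 6 = 4 or -4] add 6: x sits inside (… - 6). So sub: (6*x) - 8 = 10 or 2.
Step 4. [(6*x) - 8 = 10 or 2] add 8: x sits inside (… - 8) ⇒ sub: 6*x = 18 or 10.
Step 5. [6*x = 18 or 10] 6·(inner) — divide through by 6. So div: x = 3 or 5/3.

Answer: x ∈ {5/3, 3}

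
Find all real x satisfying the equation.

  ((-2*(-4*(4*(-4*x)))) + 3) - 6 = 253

Step 1. [((-2*(-4*(4*(-4*x)))) + 3) - 6 = 253] add 6: x sits inside (… - 6), so sub: (-2*(-4*(4*(-4*x)))) + 3 = 259.
Step 2. [(-2*(-4*(4*(-4*x)))) + 3 = 259] 3 comes off first (subtract 3) ⇒ sub: -2*(-4*(4*(-4*x))) = 256.
Step 3. [-2*(-4*(4*(-4*x))) = 256] -2·(inner) — divide through by -2. So div: -4*(4*(-4*x)) = -128.
Step 4. [-4*(4*(-4*x)) = -128] leading coefficient -4: divide by -4, so div: 4*(-4*x) = 32.
Step 5. [4*(-4*x) = 32] 4·(inner) — divide through by 4, so div: -4*x = 8.
Step 6. [-4*x = 8] -4 out front; divide by -4 ⇒ div: x = -2.

Answer: x ∈ {-2}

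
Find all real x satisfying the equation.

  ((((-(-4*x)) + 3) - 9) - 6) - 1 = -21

Step 1. [((((-(-4*x)) + 3) - 9) - 6) - 1 = -21] peel the -1: add 1 from each side ⇒ sub: (((-(-4*x)) + 3) - 9) - 6 = -20.
Step 2. [(((-(-4*x)) + 3) - 9) - 6 = -20] the outer -6 inverts by adding 6. So sub: ((-(-4*x)) + 3) - 9 = -14.
Step 3. [((-(-4*x)) + 3) - 9 = -14] peel the -9: add 9 from each side ⇒ sub: (-(-4*x)) + 3 = -5.
Step 4. [(-(-4*x)) + 3 = -5] peel the +3: subtract 3 from each side. So sub: -(-4*x) = -8.
Step 5. [-(-4*x) = -8] leading − — multiply by −1 ⇒ neg: -4*x = 8.
Step 6. [-4*x = 8] -4 out front; divide by -4, so div: x = -2.

Answer: x ∈ {-2}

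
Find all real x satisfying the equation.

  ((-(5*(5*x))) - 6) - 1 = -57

Step 1. [((-(5*(5*x))) - 6) - 1 = -57] add 1: x sits inside (… - 1). So sub: (-(5*(5*x))) - 6 = -56.
Step 2. [(-(5*(5*x))) - 6 = -56] add 6: x sits inside (… - 6). So sub: -(5*(5*x)) = -50.
Step 3. [-(5*(5*x)) = -50] LHS negated; negate both sides ⇒ neg: 5*(5*x) = 50.
Step 4. [5*(5*x) = 50] 5·(inner) — divide through by 5 ⇒ div: 5*x = 10.
Step 5. [5*x = 10] 5·(inner) — divide through by 5 ⇒ div: x = 2.

Answer: x ∈ {2}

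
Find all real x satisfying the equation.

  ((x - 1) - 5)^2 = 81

Step 1. [((x - 1) - 5)^2 = 81] √ both sides: 81 ≥ 0 gives two branches. So sqrt: (x - 1) - 5 = 9 or -9.
Step 2. [(x - 1) - 5 = 9 or -9] 5 comes off first (add 5). So sub: x - 1 = 14 or -4.
Step 3. [x - 1 = 14 or -4] the outer -1 inverts by adding 1, so sub: x = 15 or -3.

Answer: x ∈ {-3, 15}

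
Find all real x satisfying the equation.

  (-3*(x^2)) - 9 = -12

Step 1. [(-3*(x^2)) - 9 = -12] -9 is outermost — add 9 both sides ⇒ sub: -3*(x^2) = -3.
Step 2. [-3*(x^2) = -3] -3 out front; divide by -3 ⇒ div: x^2 = 1.
Step 3. [x^2 = 1] √ both sides: 1 ≥ 0 gives two branches, so sqrt: x = 1 or -1.

Answer: x ∈ {-1, 1}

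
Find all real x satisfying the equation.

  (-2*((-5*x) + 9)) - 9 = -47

Step 1. [(-2*((-5*x) + 9)) - 9 = -47] add 9: x sits inside (… - 9). So sub: -2*((-5*x) + 9) = -38.
Step 2. [-2*((-5*x) + 9) = -38] -2·(inner) — divide through by -2, so div: (-5*x) + 9 = 19.
Step 3. [(-5*x) + 9 = 19] subtract 9: x sits inside (… + 9), so sub: -5*x = 10.
Step 4. [-5*x = 10] -5 out front; divide by -5 ⇒ div: x = -2.

Answer: x ∈ {-2}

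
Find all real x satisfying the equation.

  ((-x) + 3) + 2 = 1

Step 1. [((-x) + 3) + 2 = 1] the outer +2 inverts by subtracting 2. So sub: (-x) + 3 = -1.
Step 2. [(-x) + 3 = -1] the outer +3 inverts by subtracting 3, so sub: -x = -4.
Step 3. [-x = -4] flip signs both sides ⇒ neg: x = 4.

Answer: x ∈ {4}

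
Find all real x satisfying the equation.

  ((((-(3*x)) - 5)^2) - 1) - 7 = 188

Step 1. [((((-(3*x)) - 5)^2) - 1) - 7 = 188] peel the -7: add 7 from each side, so sub: (((-(3*x)) - 5)^2) - 1 = 195.
Step 2. [(((-(3*x)) - 5)^2) - 1 = 195] peel the -1: add 1 from each side ⇒ sub: ((-(3*x)) - 5)^2 = 196.
Step 3. [((-(3*x)) - 5)^2 = 196] √ both sides: 196 ≥ 0 gives two branches ⇒ sqrt: (-(3*x)) - 5 = 14 or -14.
Step 4. [(-(3*x)) - 5 = 14 or -14] the outer -5 inverts by adding 5. So sub: -(3*x) = 19 or -9.
Step 5. [-(3*x) = 19 or -9] leading − — multiply by −1, so neg: 3*x = -19 or 9.
Step 6. [3*x = -19 or 9] divide by the outer 3. So div: x = -19/3 or 3.

Answer: x ∈ {-19/3, 3}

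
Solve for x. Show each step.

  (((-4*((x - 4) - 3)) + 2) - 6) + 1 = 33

Step 1. [(((-4*((x - 4) - 3)) + 2) - 6) + 1 = 33] the outer +1 inverts by subtracting 1, so sub: ((-4*((x - 4) - 3)) + 2) - 6 = 32.
Step 2. [((-4*((x - 4) - 3)) + 2) - 6 = 32] 6 comes off first (add 6), so sub: (-4*((x - 4) - 3)) + 2 = 38.
Step 3. [(-4*((x - 4) - 3)) + 2 = 38] 2 comes off first (subtract 2), so sub: -4*((x - 4) - 3) = 36.
Step 4. [-4*((x - 4) - 3) = 36] -4 out front; divide by -4, so div: (x - 4) - 3 = -9.
Step 5. [(x - 4) - 3 = -9] add 3: x sits inside (… - 3). So sub: x - 4 = -6.
Step 6. [x - 4 = -6] -4 is outermost — add 4 both sides. So sub: x = -2.

Answer: x ∈ {-2}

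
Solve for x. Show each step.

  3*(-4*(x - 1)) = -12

Step 1. [3*(-4*(x - 1)) = -12] 3·(inner) — divide through by 3, so div: -4*(x - 1) = -4.
Step 2. [-4*(x - 1) = -4] divide by the outer -4, so div: x - 1 = 1.
Step 3. [x - 1 = 1] 1 comes off first (add 1). So sub: x = 2.

Answer: x ∈ {2}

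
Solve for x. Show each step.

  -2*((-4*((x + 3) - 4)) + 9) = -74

Step 1. [-2*((-4*((x + 3) - 4)) + 9) = -74] -2 out front; divide by -2. So div: (-4*((x + 3) - 4)) + 9 = 37.
Step 2. [(-4*((x + 3) - 4)) + 9 = 37] peel the +9: subtract 9 from each side. So sub: -4*((x + 3) - 4) = 28.
Step 3. [-4*((x + 3) - 4) = 28] leading coefficient -4: divide by -4. So div: (x + 3) - 4 = -7.
Step 4. [(x + 3) - 4 = -7] peel the -4: add 4 from each side. So sub: x + 3 = -3.
Step 5. [x + 3 = -3] +3 is outermost — subtract 3 both sides ⇒ sub: x = -6.

Answer: x ∈ {-6}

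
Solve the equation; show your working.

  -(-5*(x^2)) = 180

Step 1. [-(-5*(x^2)) = 180] flip signs both sides ⇒ neg: -5*(x^2) = -180.
Step 2. [-5*(x^2) = -180] -5 out front; divide by -5. So div: x^2 = 36.
Step 3. [x^2 = 36] 36 ≥ 0, LHS is (·)² — take ±√ ⇒ sqrt: x = 6 or -6.

Answer: x ∈ {-6, 6}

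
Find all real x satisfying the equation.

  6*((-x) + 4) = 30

Step 1. [6*((-x) + 4) = 30] leading coefficient 6: divide by 6. So div: (-x) + 4 = 5.
Step 2. [(-x) + 4 = 5] subtract 4: x sits inside (… + 4) ⇒ sub: -x = 1.
Step 3. [-x = 1] flip signs both sides ⇒ neg: x = -1.

Answer: x ∈ {-1}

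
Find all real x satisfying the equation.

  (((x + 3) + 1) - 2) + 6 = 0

Step 1. [(((x + 3) + 1) - 2) + 6 = 0] subtract 6: x sits inside (… + 6) ⇒ sub: ((x + 3) + 1) - 2 = -6.
Step 2. [((x + 3) + 1) - 2 = -6] -2 is outermost — add 2 both sides ⇒ sub: (x + 3) + 1 = -4.
Step 3. [(x + 3) + 1 = -4] +1 is outermost — subtract 1 both sides, so sub: x + 3 = -5.
Step 4. [x + 3 = -5] subtract 3: x sits inside (… + 3), so sub: x = -8.

Answer: x ∈ {-8}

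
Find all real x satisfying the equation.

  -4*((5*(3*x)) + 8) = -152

Step 1. [-4*((5*(3*x)) + 8) = -152] divide by the outer -4. So div: (5*(3*x)) + 8 = 38.
Step 2. [(5*(3*x)) + 8 = 38] the outer +8 inverts by subtracting 8, so sub: 5*(3*x) = 30.
Step 3. [5*(3*x) = 30] LHS = 5·(…); ÷5 both sides. So div: 3*x = 6.
Step 4. [3*x = 6] 3 out front; divide by 3, so div: x = 2.

Answer: x ∈ {2}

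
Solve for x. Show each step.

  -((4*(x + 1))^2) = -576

Step 1. [-((4*(x + 1))^2) = -576] leading − — multiply by −1. So neg: (4*(x + 1))^2 = 576.
Step 2. [(4*(x + 1))^2 = 576] √ both sides: 576 ≥ 0 gives two branches, so sqrt: 4*(x + 1) = 24 or -24.
Step 3. [4*(x + 1) = 24 or -24] leading coefficient 4: divide by 4 ⇒ div: x + 1 = 6 or -6.
Step 4. [x + 1 = 6 or -6] peel the +1: subtract 1 from each side. So sub: x = 5 or -7.

Answer: x ∈ {-7, 5}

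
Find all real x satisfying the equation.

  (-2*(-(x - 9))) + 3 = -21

Step 1. [(-2*(-(x - 9))) + 3 = -21] subtract 3: x sits inside (… + 3). So sub: -2*(-(x - 9)) = -24.
Step 2. [-2*(-(x - 9)) = -24] leading coefficient -2: divide by -2 ⇒ div: -(x - 9) = 12.
Step 3. [-(x - 9) = 12] leading − — multiply by −1, so neg: x - 9 = -12.
Step 4. [x - 9 = -12] peel the -9: add 9 from each side ⇒ sub: x = -3.

Answer: x ∈ {-3}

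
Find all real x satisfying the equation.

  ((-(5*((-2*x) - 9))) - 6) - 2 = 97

Step 1. [((-(5*((-2*x) - 9))) - 6) - 2 = 97] 2 comes off first (add 2) ⇒ sub: (-(5*((-2*x) - 9))) - 6 = 99.
Step 2. [(-(5*((-2*x) - 9))) - 6 = 99] -6 is outermost — add 6 both sides. So sub: -(5*((-2*x) - 9)) = 105.
Step 3. [-(5*((-2*x) - 9)) = 105] LHS negated; negate both sides ⇒ neg: 5*((-2*x) - 9) = -105.
Step 4. [5*((-2*x) - 9) = -105] LHS = 5·(…); ÷5 both sides, so div: (-2*x) - 9 = -21.
Step 5. [(-2*x) - 9 = -21] -9 is outermost — add 9 both sides, so sub: -2*x = -12.
Step 6. [-2*x = -12] leading coefficient -2: divide by -2, so div: x = 6.

Answer: x ∈ {6}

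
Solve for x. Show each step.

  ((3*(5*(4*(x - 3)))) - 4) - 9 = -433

Step 1. [((3*(5*(4*(x - 3)))) - 4) - 9 = -433] add 9: x sits inside (… - 9) ⇒ sub: (3*(5*(4*(x - 3)))) - 4 = -424.
Step 2. [(3*(5*(4*(x - 3)))) - 4 = -424] add 4: x sits inside (… - 4), so sub: 3*(5*(4*(x - 3))) = -420.
Step 3. [3*(5*(4*(x - 3))) = -420] LHS = 3·(…); ÷3 both sides, so div: 5*(4*(x - 3)) = -140.
Step 4. [5*(4*(x - 3)) = -140] LHS = 5·(…); ÷5 both sides ⇒ div: 4*(x - 3) = -28.
Step 5. [4*(x - 3) = -28] divide by the outer 4 ⇒ div: x - 3 = -7.
Step 6. [x - 3 = -7] add 3: x sits inside (… - 3). So sub: x = -4.

Answer: x ∈ {-4}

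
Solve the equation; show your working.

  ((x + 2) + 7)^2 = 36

Step 1. [((x + 2) + 7)^2 = 36] 36 ≥ 0, LHS is (·)² — take ±√, so sqrt: (x + 2) + 7 = 6 or -6.
Step 2. [(x + 2) + 7 = 6 or -6] the outer +7 inverts by subtracting 7. So sub: x + 2 = -1 or -13.
Step 3. [x + 2 = -1 or -13] subtract 2: x sits inside (… + 2), so sub: x = -3 or -15.

Answer: x ∈ {-15, -3}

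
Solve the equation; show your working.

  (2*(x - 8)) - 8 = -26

Step 1. [(2*(x - 8)) - 8 = -26] 2 divides every term; factor it out ⇒ factor: (x - 8) - 4 = -13.
Step 2. [(x - 8) - 4 = -13] -4 is outermost — add 4 both sides, so sub: x - 8 = -9.
Step 3. [x - 8 = -9] 8 comes off first (add 8). So sub: x = -1.

Answer: x ∈ {-1}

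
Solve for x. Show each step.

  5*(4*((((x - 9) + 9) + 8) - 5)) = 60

Step 1. [5*(4*((((x - 9) + 9) + 8) - 5)) = 60] LHS = 5·(…); ÷5 both sides. So div: 4*((((x - 9) + 9) + 8) - 5) = 12.
Step 2. [4*((((x - 9) + 9) + 8) - 5) = 12] LHS = 4·(…); ÷4 both sides ⇒ div: (((x - 9) + 9) + 8) - 5 = 3.
Step 3. [(((x - 9) + 9) + 8) - 5 = 3] add 5: x sits inside (… - 5), so sub: ((x - 9) + 9) + 8 = 8.
Step 4. [((x - 9) + 9) + 8 = 8] peel the +8: subtract 8 from each side ⇒ sub: (x - 9) + 9 = 0.
Step 5. [(x - 9) + 9 = 0] the outer +9 inverts by subtracting 9. So sub: x - 9 = -9.
Step 6. [x - 9 = -9] the outer -9 inverts by adding 9, so sub: x = 0.

Answer: x ∈ {0}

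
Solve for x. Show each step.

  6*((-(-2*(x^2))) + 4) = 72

Step 1. [6*((-(-2*(x^2))) + 4) = 72] 6 out front; divide by 6, so div: (-(-2*(x^2))) + 4 = 12.
Step 2. [(-(-2*(x^2))) + 4 = 12] the outer +4 inverts by subtracting 4, so sub: -(-2*(x^2)) = 8.
Step 3. [-(-2*(x^2)) = 8] leading − — multiply by −1. So neg: -2*(x^2) = -8.
Step 4. [-2*(x^2) = -8] -2·(inner) — divide through by -2, so div: x^2 = 4.
Step 5. [x^2 = 4] √ both sides: 4 ≥ 0 gives two branches, so sqrt: x = 2 or -2.

Answer: x ∈ {-2, 2}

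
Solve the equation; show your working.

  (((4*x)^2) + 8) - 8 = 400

Step 1. [(((4*x)^2) + 8) - 8 = 400] peel the -8: add 8 from each side. So sub: ((4*x)^2) + 8 = 408.
Step 2. [((4*x)^2) + 8 = 408] the outer +8 inverts by subtracting 8, so sub: (4*x)^2 = 400.
Step 3. [(4*x)^2 = 400] 400 ≥ 0, LHS is (·)² — take ±√, so sqrt: 4*x = 20 or -20.
Step 4. [4*x = 20 or -20] 4·(inner) — divide through by 4 ⇒ div: x = 5 or -5.

Answer: x ∈ {-5, 5}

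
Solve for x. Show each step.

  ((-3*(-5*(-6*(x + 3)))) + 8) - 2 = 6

Step 1. [((-3*(-5*(-6*(x + 3)))) + 8) - 2 = 6] -2 is outermost — add 2 both sides ⇒ sub: (-3*(-5*(-6*(x + 3)))) + 8 = 8.
Step 2. [(-3*(-5*(-6*(x + 3)))) + 8 = 8] the outer +8 inverts by subtracting 8 ⇒ sub: -3*(-5*(-6*(x + 3))) = 0.
Step 3. [-3*(-5*(-6*(x + 3))) = 0] divide by the outer -3. So div: -5*(-6*(x + 3)) = 0.
Step 4. [-5*(-6*(x + 3)) = 0] leading coefficient -5: divide by -5. So div: -6*(x + 3) = 0.
Step 5. [-6*(x + 3) = 0] LHS = -6·(…); ÷-6 both sides ⇒ div: x + 3 = 0.
Step 6. [x + 3 = 0] subtract 3: x sits inside (… + 3) ⇒ sub: x = -3.

Answer: x ∈ {-3}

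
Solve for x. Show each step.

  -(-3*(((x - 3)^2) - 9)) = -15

Step 1. [-(-3*(((x - 3)^2) - 9)) = -15] leading − — multiply by −1. So neg: -3*(((x - 3)^2) - 9) = 15.
Step 2. [-3*(((x - 3)^2) - 9) = 15] -3 out front; divide by -3 ⇒ div: ((x - 3)^2) - 9 = -5.
Step 3. [((x - 3)^2) - 9 = -5] the outer -9 inverts by adding 9. So sub: (x - 3)^2 = 4.
Step 4. [(x - 3)^2 = 4] LHS squared, RHS 4 ≥ 0: apply √ (±). So sqrt: x - 3 = 2 or -2.
Step 5. [x - 3 = 2 or -2] peel the -3: add 3 from each side, so sub: x = 5 or 1.

Answer: x ∈ {1, 5}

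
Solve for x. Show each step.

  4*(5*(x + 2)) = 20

Step 1. [4*(5*(x + 2)) = 20] leading coefficient 4: divide by 4 ⇒ div: 5*(x + 2) = 5.
Step 2. [5*(x + 2) = 5] LHS = 5·(…); ÷5 both sides ⇒ div: x + 2 = 1.
Step 3. [x + 2 = 1] +2 is outermost — subtract 2 both sides. So sub: x = -1.

Answer: x ∈ {-1}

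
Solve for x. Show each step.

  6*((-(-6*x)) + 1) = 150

Step 1. [6*((-(-6*x)) + 1) = 150] divide by the outer 6 ⇒ div: (-(-6*x)) + 1 = 25.
Step 2. [(-(-6*x)) + 1 = 25] +1 is outermost — subtract 1 both sides. So sub: -(-6*x) = 24.
Step 3. [-(-6*x) = 24] leading − — multiply by −1. So neg: -6*x = -24.
Step 4. [-6*x = -24] -6 out front; divide by -6. So div: x = 4.

Answer: x ∈ {4}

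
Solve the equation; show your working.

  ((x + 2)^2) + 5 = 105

Step 1. [((x + 2)^2) + 5 = 105] the outer +5 inverts by subtracting 5, so sub: (x + 2)^2 = 100.
Step 2. [(x + 2)^2 = 100] LHS squared, RHS 100 ≥ 0: apply √ (±) ⇒ sqrt: x + 2 = 10 or -10.
Step 3. [x + 2 = 10 or -10] subtract 2: x sits inside (… + 2), so sub: x = 8 or -12.

Answer: x ∈ {-12, 8}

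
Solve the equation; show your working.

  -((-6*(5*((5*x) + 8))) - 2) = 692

Step 1. [-((-6*(5*((5*x) + 8))) - 2) = 692] leading − — multiply by −1 ⇒ neg: (-6*(5*((5*x) + 8))) - 2 = -692.
Step 2. [(-6*(5*((5*x) + 8))) - 2 = -692] the outer -2 inverts by adding 2, so sub: -6*(5*((5*x) + 8)) = -690.
Step 3. [-6*(5*((5*x) + 8)) = -690] LHS = -6·(…); ÷-6 both sides. So div: 5*((5*x) + 8) = 115.
Step 4. [5*((5*x) + 8) = 115] LHS = 5·(…); ÷5 both sides, so div: (5*x) + 8 = 23.
Step 5. [(5*x) + 8 = 23] peel the +8: subtract 8 from each side, so sub: 5*x = 15.
Step 6. [5*x = 15] 5 out front; divide by 5 ⇒ div: x = 3.

Answer: x ∈ {3}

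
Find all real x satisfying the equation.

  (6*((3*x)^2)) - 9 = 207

Step 1. [(6*((3*x)^2)) - 9 = 207] add 9: x sits inside (… - 9), so sub: 6*((3*x)^2) = 216.
Step 2. [6*((3*x)^2) = 216] 6·(inner) — divide through by 6 ⇒ div: (3*x)^2 = 36.
Step 3. [(3*x)^2 = 36] LHS squared, RHS 36 ≥ 0: apply √ (±). So sqrt: 3*x = 6 or -6.
Step 4. [3*x = 6 or -6] 3 out front; divide by 3. So div: x = 2 or -2.

Answer: x ∈ {-2, 2}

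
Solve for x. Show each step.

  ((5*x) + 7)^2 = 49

Step 1. [((5*x) + 7)^2 = 49] 49 ≥ 0, LHS is (·)² — take ±√, so sqrt: (5*x) + 7 = 7 or -7.
Step 2. [(5*x) + 7 = 7 or -7] 7 comes off first (subtract 7). So sub: 5*x = 0 or -14.
Step 3. [5*x = 0 or -14] LHS = 5·(…); ÷5 both sides ⇒ div: x = 0 or -14/5.

Answer: x ∈ {-14/5, 0}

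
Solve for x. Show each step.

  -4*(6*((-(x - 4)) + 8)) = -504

Step 1. [-4*(6*((-(x - 4)) + 8)) = -504] divide by the outer -4, so div: 6*((-(x - 4)) + 8) = 126.
Step 2. [6*((-(x - 4)) + 8) = 126] 6 out front; divide by 6 ⇒ div: (-(x - 4)) + 8 = 21.
Step 3. [(-(x - 4)) + 8 = 21] subtract 8: x sits inside (… + 8). So sub: -(x - 4) = 13.
Step 4. [-(x - 4) = 13] leading − — multiply by −1 ⇒ neg: x - 4 = -13.
Step 5. [x - 4 = -13] peel the -4: add 4 from each side. So sub: x = -9.

Answer: x ∈ {-9}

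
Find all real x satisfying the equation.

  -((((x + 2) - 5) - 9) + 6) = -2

Step 1. [-((((x + 2) - 5) - 9) + 6) = -2] leading − — multiply by −1. So neg: (((x + 2) - 5) - 9) + 6 = 2.
Step 2. [(((x + 2) - 5) - 9) + 6 = 2] subtract 6: x sits inside (… + 6), so sub: ((x + 2) - 5) - 9 = -4.
Step 3. [((x + 2) - 5) - 9 = -4] add 9: x sits inside (… - 9), so sub: (x + 2) - 5 = 5.
Step 4. [(x + 2) - 5 = 5] add 5: x sits inside (… - 5), so sub: x + 2 = 10.
Step 5. [x + 2 = 10] 2 comes off first (subtract 2). So sub: x = 8.

Answer: x ∈ {8}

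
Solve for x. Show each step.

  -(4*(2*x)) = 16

Step 1. [-(4*(2*x)) = 16] LHS negated; negate both sides. So neg: 4*(2*x) = -16.
Step 2. [4*(2*x) = -16] leading coefficient 4: divide by 4 ⇒ div: 2*x = -4.
Step 3. [2*x = -4] 2 out front; divide by 2. So div: x = -2.

Answer: x ∈ {-2}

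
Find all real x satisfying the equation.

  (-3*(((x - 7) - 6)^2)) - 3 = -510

Step 1. [(-3*(((x - 7) - 6)^2)) - 3 = -510] -3 divides every term; factor it out. So factor: (((x - 7) - 6)^2) + 1 = 170.
Step 2. [(((x - 7) - 6)^2) + 1 = 170] +1 is outermost — subtract 1 both sides. So sub: ((x - 7) - 6)^2 = 169.
Step 3. [((x - 7) - 6)^2 = 169] 169 ≥ 0, LHS is (·)² — take ±√. So sqrt: (x - 7) - 6 = 13 or -13.
Step 4. [(x - 7) - 6 = 13 or -13] add 6: x sits inside (… - 6) ⇒ sub: x - 7 = 19 or -7.
Step 5. [x - 7 = 19 or -7] add 7: x sits inside (… - 7), so sub: x = 26 or 0.

Answer: x ∈ {0, 26}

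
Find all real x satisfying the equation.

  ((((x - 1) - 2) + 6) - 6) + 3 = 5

Step 1. [((((x - 1) - 2) + 6) - 6) + 3 = 5] 3 comes off first (subtract 3), so sub: (((x - 1) - 2) + 6) - 6 = 2.
Step 2. [(((x - 1) - 2) + 6) - 6 = 2] the outer -6 inverts by adding 6, so sub: ((x - 1) - 2) + 6 = 8.
Step 3. [((x - 1) - 2) + 6 = 8] subtract 6: x sits inside (… + 6) ⇒ sub: (x - 1) - 2 = 2.
Step 4. [(x - 1) - 2 = 2] add 2: x sits inside (… - 2), so sub: x - 1 = 4.
Step 5. [x - 1 = 4] add 1: x sits inside (… - 1), so sub: x = 5.

Answer: x ∈ {5}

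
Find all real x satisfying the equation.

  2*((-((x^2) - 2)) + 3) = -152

Step 1. [2*((-((x^2) - 2)) + 3) = -152] 2·(inner) — divide through by 2, so div: (-((x^2) - 2)) + 3 = -76.
Step 2. [(-((x^2) - 2)) + 3 = -76] 3 comes off first (subtract 3), so sub: -((x^2) - 2) = -79.
Step 3. [-((x^2) - 2) = -79] leading − — multiply by −1, so neg: (x^2) - 2 = 79.
Step 4. [(x^2) - 2 = 79] peel the -2: add 2 from each side ⇒ sub: x^2 = 81.
Step 5. [x^2 = 81] LHS squared, RHS 81 ≥ 0: apply √ (±), so sqrt: x = 9 or -9.

Answer: x ∈ {-9, 9}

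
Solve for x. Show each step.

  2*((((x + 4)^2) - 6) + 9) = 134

Step 1. [2*((((x + 4)^2) - 6) + 9) = 134] LHS = 2·(…); ÷2 both sides, so div: (((x + 4)^2) - 6) + 9 = 67.
Step 2. [(((x + 4)^2) - 6) + 9 = 67] the outer +9 inverts by subtracting 9. So sub: ((x + 4)^2) - 6 = 58.
Step 3. [((x + 4)^2) - 6 = 58] the outer -6 inverts by adding 6, so sub: (x + 4)^2 = 64.
Step 4. [(x + 4)^2 = 64] 64 ≥ 0, LHS is (·)² — take ±√, so sqrt: x + 4 = 8 or -8.
Step 5. [x + 4 = 8 or -8] 4 comes off first (subtract 4). So sub: x = 4 or -12.

Answer: x ∈ {-12, 4}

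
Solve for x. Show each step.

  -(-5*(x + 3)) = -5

Step 1. [-(-5*(x + 3)) = -5] leading − — multiply by −1 ⇒ neg: -5*(x + 3) = 5.
Step 2. [-5*(x + 3) = 5] -5 out front; divide by -5. So div: x + 3 = -1.
Step 3. [x + 3 = -1] the outer +3 inverts by subtracting 3. So sub: x = -4.

Answer: x ∈ {-4}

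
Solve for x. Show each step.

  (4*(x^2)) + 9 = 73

Step 1. [(4*(x^2)) + 9 = 73] the outer +9 inverts by subtracting 9 ⇒ sub: 4*(x^2) = 64.
Step 2. [4*(x^2) = 64] LHS = 4·(…); ÷4 both sides ⇒ div: x^2 = 16.
Step 3. [x^2 = 16] √ both sides: 16 ≥ 0 gives two branches, so sqrt: x = 4 or -4.

Answer: x ∈ {-4, 4}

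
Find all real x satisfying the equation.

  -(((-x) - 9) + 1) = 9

Step 1. [-(((-x) - 9) + 1) = 9] leading − — multiply by −1. So neg: ((-x) - 9) + 1 = -9.
Step 2. [((-x) - 9) + 1 = -9] +1 is outermost — subtract 1 both sides ⇒ sub: (-x) - 9 = -10.
Step 3. [(-x) - 9 = -10] the outer -9 inverts by adding 9, so sub: -x = -1.
Step 4. [-x = -1] flip signs both sides ⇒ neg: x = 1.

Answer: x ∈ {1}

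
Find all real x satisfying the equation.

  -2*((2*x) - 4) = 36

Step 1. [-2*((2*x) - 4) = 36] -2·(inner) — divide through by -2, so div: (2*x) - 4 = -18.
Step 2. [(2*x) - 4 = -18] common factor 2 (LHS and -18) — divide through, so factor: x - 2 = -9.
Step 3. [x - 2 = -9] 2 comes off first (add 2) ⇒ sub: x = -7.

Answer: x ∈ {-7}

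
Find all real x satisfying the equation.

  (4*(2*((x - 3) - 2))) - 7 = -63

Step 1. [(4*(2*((x - 3) - 2))) - 7 = -63] the outer -7 inverts by adding 7 ⇒ sub: 4*(2*((x - 3) - 2)) = -56.
Step 2. [4*(2*((x - 3) - 2)) = -56] LHS = 4·(…); ÷4 both sides, so div: 2*((x - 3) - 2) = -14.
Step 3. [2*((x - 3) - 2) = -14] leading coefficient 2: divide by 2 ⇒ div: (x - 3) - 2 = -7.
Step 4. [(x - 3) - 2 = -7] -2 is outermost — add 2 both sides, so sub: x - 3 = -5.
Step 5. [x - 3 = -5] -3 is outermost — add 3 both sides. So sub: x = -2.

Answer: x ∈ {-2}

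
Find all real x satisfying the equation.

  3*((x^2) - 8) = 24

Step 1. [3*((x^2) - 8) = 24] leading coefficient 3: divide by 3. So div: (x^2) - 8 = 8.
Step 2. [(x^2) - 8 = 8] -8 is outermost — add 8 both sides ⇒ sub: x^2 = 16.
Step 3. [x^2 = 16] √ both sides: 16 ≥ 0 gives two branches. So sqrt: x = 4 or -4.

Answer: x ∈ {-4, 4}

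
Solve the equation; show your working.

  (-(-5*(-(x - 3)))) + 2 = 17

Step 1. [(-(-5*(-(x - 3)))) + 2 = 17] the outer +2 inverts by subtracting 2 ⇒ sub: -(-5*(-(x - 3))) = 15.
Step 2. [-(-5*(-(x - 3))) = 15] flip signs both sides ⇒ neg: -5*(-(x - 3)) = -15.
Step 3. [-5*(-(x - 3)) = -15] -5 out front; divide by -5 ⇒ div: -(x - 3) = 3.
Step 4. [-(x - 3) = 3] leading − — multiply by −1, so neg: x - 3 = -3.
Step 5. [x - 3 = -3] peel the -3: add 3 from each side ⇒ sub: x = 0.

Answer: x ∈ {0}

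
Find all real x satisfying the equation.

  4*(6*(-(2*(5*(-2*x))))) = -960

Step 1. [4*(6*(-(2*(5*(-2*x))))) = -960] divide by the outer 4, so div: 6*(-(2*(5*(-2*x)))) = -240.
Step 2. [6*(-(2*(5*(-2*x)))) = -240] LHS = 6·(…); ÷6 both sides, so div: -(2*(5*(-2*x))) = -40.
Step 3. [-(2*(5*(-2*x))) = -40] LHS negated; negate both sides ⇒ neg: 2*(5*(-2*x)) = 40.
Step 4. [2*(5*(-2*x)) = 40] LHS = 2·(…); ÷2 both sides ⇒ div: 5*(-2*x) = 20.
Step 5. [5*(-2*x) = 20] 5 out front; divide by 5 ⇒ div: -2*x = 4.
Step 6. [-2*x = 4] -2·(inner) — divide through by -2. So div: x = -2.

Answer: x ∈ {-2}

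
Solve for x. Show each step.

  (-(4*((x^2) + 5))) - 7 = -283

Step 1. [(-(4*((x^2) + 5))) - 7 = -283] add 7: x sits inside (… - 7). So sub: -(4*((x^2) + 5)) = -276.
Step 2. [-(4*((x^2) + 5)) = -276] LHS negated; negate both sides. So neg: 4*((x^2) + 5) = 276.
Step 3. [4*((x^2) + 5) = 276] leading coefficient 4: divide by 4, so div: (x^2) + 5 = 69.
Step 4. [(x^2) + 5 = 69] 5 comes off first (subtract 5). So sub: x^2 = 64.
Step 5. [x^2 = 64] 64 ≥ 0, LHS is (·)² — take ±√, so sqrt: x = 8 or -8.

Answer: x ∈ {-8, 8}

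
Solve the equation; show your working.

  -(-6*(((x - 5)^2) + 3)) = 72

Step 1. [-(-6*(((x - 5)^2) + 3)) = 72] leading − — multiply by −1 ⇒ neg: -6*(((x - 5)^2) + 3) = -72.
Step 2. [-6*(((x - 5)^2) + 3) = -72] leading coefficient -6: divide by -6 ⇒ div: ((x - 5)^2) + 3 = 12.
Step 3. [((x - 5)^2) + 3 = 12] +3 is outermost — subtract 3 both sides, so sub: (x - 5)^2 = 9.
Step 4. [(x - 5)^2 = 9] LHS squared, RHS 9 ≥ 0: apply √ (±), so sqrt: x - 5 = 3 or -3.
Step 5. [x - 5 = 3 or -3] add 5: x sits inside (… - 5) ⇒ sub: x = 8 or 2.

Answer: x ∈ {2, 8}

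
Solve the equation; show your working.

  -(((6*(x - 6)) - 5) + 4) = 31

Step 1. [-(((6*(x - 6)) - 5) + 4) = 31] flip signs both sides, so neg: ((6*(x - 6)) - 5) + 4 = -31.
Step 2. [((6*(x - 6)) - 5) + 4 = -31] 4 comes off first (subtract 4), so sub: (6*(x - 6)) - 5 = -35.
Step 3. [(6*(x - 6)) - 5 = -35] add 5: x sits inside (… - 5). So sub: 6*(x - 6) = -30.
Step 4. [6*(x - 6) = -30] 6 out front; divide by 6, so div: x - 6 = -5.
Step 5. [x - 6 = -5] peel the -6: add 6 from each side. So sub: x = 1.

Answer: x ∈ {1}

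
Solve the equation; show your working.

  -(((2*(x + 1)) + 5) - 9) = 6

Step 1. [-(((2*(x + 1)) + 5) - 9) = 6] leading − — multiply by −1, so neg: ((2*(x + 1)) + 5) - 9 = -6.
Step 2. [((2*(x + 1)) + 5) - 9 = -6] peel the -9: add 9 from each side. So sub: (2*(x + 1)) + 5 = 3.
Step 3. [(2*(x + 1)) + 5 = 3] +5 is outermost — subtract 5 both sides ⇒ sub: 2*(x + 1) = -2.
Step 4. [2*(x + 1) = -2] LHS = 2·(…); ÷2 both sides. So div: x + 1 = -1.
Step 5. [x + 1 = -1] +1 is outermost — subtract 1 both sides, so sub: x = -2.

Answer: x ∈ {-2}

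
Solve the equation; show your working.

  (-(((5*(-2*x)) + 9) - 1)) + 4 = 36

Step 1. [(-(((5*(-2*x)) + 9) - 1)) + 4 = 36] peel the +4: subtract 4 from each side ⇒ sub: -(((5*(-2*x)) + 9) - 1) = 32.
Step 2. [-(((5*(-2*x)) + 9) - 1) = 32] flip signs both sides ⇒ neg: ((5*(-2*x)) + 9) - 1 = -32.
Step 3. [((5*(-2*x)) + 9) - 1 = -32] -1 is outermost — add 1 both sides ⇒ sub: (5*(-2*x)) + 9 = -31.
Step 4. [(5*(-2*x)) + 9 = -31] +9 is outermost — subtract 9 both sides. So sub: 5*(-2*x) = -40.
Step 5. [5*(-2*x) = -40] leading coefficient 5: divide by 5, so div: -2*x = -8.
Step 6. [-2*x = -8] divide by the outer -2. So div: x = 4.

Answer: x ∈ {4}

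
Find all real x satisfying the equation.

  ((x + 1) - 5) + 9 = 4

Step 1. [((x + 1) - 5) + 9 = 4] subtract 9: x sits inside (… + 9). So sub: (x + 1) - 5 = -5.
Step 2. [(x + 1) - 5 = -5] 5 comes off first (add 5). So sub: x + 1 = 0.
Step 3. [x + 1 = 0] peel the +1: subtract 1 from each side. So sub: x = -1.

Answer: x ∈ {-1}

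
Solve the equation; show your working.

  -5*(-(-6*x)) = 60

Step 1. [-5*(-(-6*x)) = 60] divide by the outer -5. So div: -(-6*x) = -12.
Step 2. [-(-6*x) = -12] LHS negated; negate both sides, so neg: -6*x = 12.
Step 3. [-6*x = 12] LHS = -6·(…); ÷-6 both sides. So div: x = -2.

Answer: x ∈ {-2}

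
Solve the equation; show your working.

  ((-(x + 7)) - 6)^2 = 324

Step 1. [((-(x + 7)) - 6)^2 = 324] √ both sides: 324 ≥ 0 gives two branches ⇒ sqrt: (-(x + 7)) - 6 = 18 or -18.
Step 2. [(-(x + 7)) - 6 = 18 or -18] 6 comes off first (add 6). So sub: -(x + 7) = 24 or -12.
Step 3. [-(x + 7) = 24 or -12] flip signs both sides ⇒ neg: x + 7 = -24 or 12.
Step 4. [x + 7 = -24 or 12] 7 comes off first (subtract 7) ⇒ sub: x = -31 or 5.

Answer: x ∈ {-31, 5}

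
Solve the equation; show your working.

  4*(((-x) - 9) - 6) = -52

Step 1. [4*(((-x) - 9) - 6) = -52] LHS = 4·(…); ÷4 both sides. So div: ((-x) - 9) - 6 = -13.
Step 2. [((-x) - 9) - 6 = -13] add 6: x sits inside (… - 6). So sub: (-x) - 9 = -7.
Step 3. [(-x) - 9 = -7] -9 is outermost — add 9 both sides. So sub: -x = 2.
Step 4. [-x = 2] LHS negated; negate both sides, so neg: x = -2.

Answer: x ∈ {-2}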